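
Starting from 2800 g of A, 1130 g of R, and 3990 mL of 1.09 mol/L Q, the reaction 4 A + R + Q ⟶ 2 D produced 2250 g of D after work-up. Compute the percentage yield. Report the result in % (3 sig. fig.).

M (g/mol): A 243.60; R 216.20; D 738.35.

n(A) = 2800 / 243.60 = 11.49 mol
n(R) = 1130 / 216.20 = 5.227 mol
n(Q) = 1.09 × 3990/1000 = 4.349 mol
n/ν for A = 11.49/4 = 2.873
n/ν for R = 5.227/1 = 5.227
n/ν for Q = 4.349/1 = 4.349
Smallest n/ν is A → limiting reagent.
theoretical n(D) = (2/4) × 11.49 = 5.745 mol → 4242 g
% yield = 2250 / 4242 × 100 = 53.04 %

53.0 %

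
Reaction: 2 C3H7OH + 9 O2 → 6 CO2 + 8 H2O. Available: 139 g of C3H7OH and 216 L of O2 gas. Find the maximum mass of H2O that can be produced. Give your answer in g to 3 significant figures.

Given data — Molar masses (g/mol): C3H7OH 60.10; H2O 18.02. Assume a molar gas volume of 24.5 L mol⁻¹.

n(C3H7OH) = 139.0 / 60.10 = 2.313 mol
n(O2) = 216.0 / 24.5 = 8.816 mol
n/ν → C3H7OH: 1.157, O2: 0.9796; O2 is limiting.
n(H2O) = (8/9) × 8.816 = 7.836 mol
mass = 7.836 × 18.02 = 141.2 g

141 g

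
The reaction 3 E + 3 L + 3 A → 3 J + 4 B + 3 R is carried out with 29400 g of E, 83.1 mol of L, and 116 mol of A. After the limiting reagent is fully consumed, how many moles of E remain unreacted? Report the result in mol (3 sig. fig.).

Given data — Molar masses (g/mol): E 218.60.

51.4 mol

n(E) = 29400 / 218.60 = 134.5 mol
n(L) = 83.10 mol
n(A) = 116.0 mol
n/ν → E: 44.83, L: 27.70, A: 38.67; L is limiting.
E consumed = (3/3) × 83.10 = 83.10 mol
E remaining = 134.5 − 83.10 = 51.40 mol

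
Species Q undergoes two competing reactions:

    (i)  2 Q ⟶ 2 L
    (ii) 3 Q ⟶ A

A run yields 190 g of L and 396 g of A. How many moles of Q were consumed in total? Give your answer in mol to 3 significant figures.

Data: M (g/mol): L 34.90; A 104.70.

16.8 mol

n(L) = 190 / 34.90 = 5.444 mol
n(A) = 396 / 104.70 = 3.782 mol
n(Q) via (i) = (2/2)×5.444 = 5.444 mol
n(Q) via (ii) = (3/1)×3.782 = 11.35 mol
total n(Q) = 5.444 + 11.35 = 16.79 mol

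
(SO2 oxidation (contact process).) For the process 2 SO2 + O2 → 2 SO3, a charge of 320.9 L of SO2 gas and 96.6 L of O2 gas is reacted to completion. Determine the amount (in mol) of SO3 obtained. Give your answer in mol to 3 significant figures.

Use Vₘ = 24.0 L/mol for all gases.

8.05 mol

n(SO2) = 320.9 / 24.0 = 13.37 mol
n(O2) = 96.60 / 24.0 = 4.025 mol
n/ν for SO2 = 13.37/2 = 6.685
n/ν for O2 = 4.025/1 = 4.025
Smallest n/ν is O2 → limiting reagent.
n(SO3) = (2/1) × 4.025 = 8.050 mol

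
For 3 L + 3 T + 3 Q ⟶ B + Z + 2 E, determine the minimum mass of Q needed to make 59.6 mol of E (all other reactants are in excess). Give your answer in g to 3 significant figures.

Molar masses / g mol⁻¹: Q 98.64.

n(E) = 59.60 mol
n(Q) = (3/2) × 59.60 = 89.40 mol
mass = 89.40 × 98.64 = 8818 g

8820 g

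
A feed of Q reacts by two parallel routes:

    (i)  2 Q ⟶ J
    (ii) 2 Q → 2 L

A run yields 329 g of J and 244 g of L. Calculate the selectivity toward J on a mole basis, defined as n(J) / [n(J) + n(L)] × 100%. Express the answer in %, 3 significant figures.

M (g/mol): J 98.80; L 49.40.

40.3 %

n(J) = 329 / 98.80 = 3.330 mol
n(L) = 244 / 49.40 = 4.939 mol
selectivity = 3.330/(3.330+4.939) × 100 = 40.27 %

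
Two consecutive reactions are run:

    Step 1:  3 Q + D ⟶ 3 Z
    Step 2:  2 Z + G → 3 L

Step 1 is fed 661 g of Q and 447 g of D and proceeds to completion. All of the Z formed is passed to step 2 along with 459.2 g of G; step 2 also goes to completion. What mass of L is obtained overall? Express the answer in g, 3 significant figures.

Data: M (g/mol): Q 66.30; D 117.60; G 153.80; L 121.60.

Step 1:
n(Q) = 661.0 / 66.30 = 9.970 mol
n(D) = 447.0 / 117.60 = 3.801 mol
n/ν for Q = 9.970/3 = 3.323
n/ν for D = 3.801/1 = 3.801
Smallest n/ν is Q → limiting reagent.
n(Z) produced = (3/3) × 9.970 = 9.970 mol
Step 2:
n(Z) available = 9.970 mol
n(G) = 459.2 / 153.80 = 2.986 mol
n/ν for Z = 9.970/2 = 4.985
n/ν for G = 2.986/1 = 2.986
Smallest n/ν is G → limiting reagent.
n(L) = (3/1) × 2.986 = 8.958 mol
mass = 8.958 × 121.60 = 1089 g

1090 g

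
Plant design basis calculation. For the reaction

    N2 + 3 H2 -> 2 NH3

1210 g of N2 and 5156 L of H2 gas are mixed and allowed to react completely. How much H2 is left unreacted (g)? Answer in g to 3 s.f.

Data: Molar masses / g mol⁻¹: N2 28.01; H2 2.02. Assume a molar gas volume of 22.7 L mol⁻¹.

197 g

n(N2) = 1210 / 28.01 = 43.20 mol
n(H2) = 5156 / 22.7 = 227.1 mol
n/ν for N2 = 43.20/1 = 43.20
n/ν for H2 = 227.1/3 = 75.70
Smallest n/ν is N2 → limiting reagent.
H2 consumed = (3/1) × 43.20 = 129.6 mol
H2 remaining = 227.1 − 129.6 = 97.50 mol
mass = 97.50 × 2.02 = 197.0 g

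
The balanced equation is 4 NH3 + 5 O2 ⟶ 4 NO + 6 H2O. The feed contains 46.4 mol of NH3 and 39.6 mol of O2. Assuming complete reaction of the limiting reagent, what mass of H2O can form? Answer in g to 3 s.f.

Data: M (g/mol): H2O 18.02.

856 g

n(NH3) = 46.40 mol
n(O2) = 39.60 mol
n/ν for NH3 = 46.40/4 = 11.60
n/ν for O2 = 39.60/5 = 7.920
Smallest n/ν is O2 → limiting reagent.
n(H2O) = (6/5) × 39.60 = 47.52 mol
mass = 47.52 × 18.02 = 856.3 g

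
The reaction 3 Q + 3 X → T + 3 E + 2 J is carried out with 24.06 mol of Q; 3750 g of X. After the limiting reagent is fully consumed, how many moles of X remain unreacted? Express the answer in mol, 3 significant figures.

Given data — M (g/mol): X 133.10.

4.11 mol

n(Q) = 24.06 mol
n(X) = 3750 / 133.10 = 28.17 mol
n/ν → Q: 8.020, X: 9.390; Q is limiting.
X consumed = (3/3) × 24.06 = 24.06 mol
X remaining = 28.17 − 24.06 = 4.110 mol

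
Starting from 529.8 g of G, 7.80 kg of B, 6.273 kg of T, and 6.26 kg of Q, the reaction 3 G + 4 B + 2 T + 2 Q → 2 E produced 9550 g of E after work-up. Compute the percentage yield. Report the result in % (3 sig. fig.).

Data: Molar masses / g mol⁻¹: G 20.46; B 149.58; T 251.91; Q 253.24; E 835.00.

n(G) = 529.8 / 20.46 = 25.89 mol
n(B) = 7.800×1000 / 149.58 = 52.15 mol
n(T) = 6.273×1000 / 251.91 = 24.90 mol
n(Q) = 6.260×1000 / 253.24 = 24.72 mol
n/ν → G: 8.630, B: 13.04, T: 12.45, Q: 12.36; G is limiting.
theoretical n(E) = (2/3) × 25.89 = 17.26 mol → 14410 g
% yield = 9550 / 14410 × 100 = 66.27 %

66.3 %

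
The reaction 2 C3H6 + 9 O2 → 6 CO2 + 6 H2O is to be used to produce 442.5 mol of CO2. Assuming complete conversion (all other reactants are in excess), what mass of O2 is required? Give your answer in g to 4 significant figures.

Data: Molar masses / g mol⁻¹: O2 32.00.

21240 g

n(CO2) = 442.5 mol
n(O2) = (9/6) × 442.5 = 663.8 mol
mass = 663.8 × 32.00 = 21240 g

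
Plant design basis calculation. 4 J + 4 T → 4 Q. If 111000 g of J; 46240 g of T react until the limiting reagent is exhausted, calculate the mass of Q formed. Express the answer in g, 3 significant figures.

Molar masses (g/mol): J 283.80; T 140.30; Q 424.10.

n(J) = 111000 / 283.80 = 391.1 mol
n(T) = 46240 / 140.30 = 329.6 mol
n/ν → J: 97.78, T: 82.40; T is limiting.
n(Q) = (4/4) × 329.6 = 329.6 mol
mass = 329.6 × 424.10 = 139800 g

140000 g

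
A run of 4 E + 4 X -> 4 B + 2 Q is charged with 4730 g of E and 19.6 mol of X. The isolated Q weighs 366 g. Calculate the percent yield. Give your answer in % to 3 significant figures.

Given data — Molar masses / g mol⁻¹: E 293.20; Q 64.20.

70.7 %

n(E) = 4730 / 293.20 = 16.13 mol
n(X) = 19.60 mol
n/ν for E = 16.13/4 = 4.033
n/ν for X = 19.60/4 = 4.900
Smallest n/ν is E → limiting reagent.
theoretical n(Q) = (2/4) × 16.13 = 8.065 mol → 517.8 g
% yield = 366 / 517.8 × 100 = 70.68 %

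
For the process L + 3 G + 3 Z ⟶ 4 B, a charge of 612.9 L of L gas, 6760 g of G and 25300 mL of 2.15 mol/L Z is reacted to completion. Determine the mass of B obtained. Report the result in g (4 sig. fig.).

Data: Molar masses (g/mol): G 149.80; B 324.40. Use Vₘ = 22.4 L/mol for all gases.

19520 g

n(L) = 612.9 / 22.4 = 27.36 mol
n(G) = 6760 / 149.80 = 45.13 mol
n(Z) = 2.15 × 25300/1000 = 54.40 mol
n/ν for L = 27.36/1 = 27.36
n/ν for G = 45.13/3 = 15.04
n/ν for Z = 54.40/3 = 18.13
Smallest n/ν is G → limiting reagent.
n(B) = (4/3) × 45.13 = 60.17 mol
mass = 60.17 × 324.40 = 19520 g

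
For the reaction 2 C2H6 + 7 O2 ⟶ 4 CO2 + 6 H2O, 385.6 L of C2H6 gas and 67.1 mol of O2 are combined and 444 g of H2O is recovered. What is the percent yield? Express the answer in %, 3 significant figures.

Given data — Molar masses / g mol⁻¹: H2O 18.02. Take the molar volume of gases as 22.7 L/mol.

48.3 %

n(C2H6) = 385.6 / 22.7 = 16.99 mol
n(O2) = 67.10 mol
n/ν for C2H6 = 16.99/2 = 8.495
n/ν for O2 = 67.10/7 = 9.586
Smallest n/ν is C2H6 → limiting reagent.
theoretical n(H2O) = (6/2) × 16.99 = 50.97 mol → 918.5 g
% yield = 444 / 918.5 × 100 = 48.34 %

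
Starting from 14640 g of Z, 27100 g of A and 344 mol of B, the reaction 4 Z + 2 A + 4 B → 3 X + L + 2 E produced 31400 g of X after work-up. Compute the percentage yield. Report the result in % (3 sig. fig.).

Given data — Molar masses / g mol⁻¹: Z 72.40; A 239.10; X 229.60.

90.2 %

n(Z) = 14640 / 72.40 = 202.2 mol
n(A) = 27100 / 239.10 = 113.3 mol
n(B) = 344.0 mol
n/ν → Z: 50.55, A: 56.65, B: 86.00; Z is limiting.
theoretical n(X) = (3/4) × 202.2 = 151.7 mol → 34830 g
% yield = 31400 / 34830 × 100 = 90.15 %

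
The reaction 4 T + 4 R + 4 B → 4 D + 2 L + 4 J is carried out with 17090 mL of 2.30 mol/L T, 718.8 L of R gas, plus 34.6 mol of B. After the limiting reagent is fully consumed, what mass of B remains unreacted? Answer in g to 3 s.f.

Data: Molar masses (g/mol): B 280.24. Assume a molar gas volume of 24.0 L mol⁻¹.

1300 g

n(T) = 2.30 × 17090/1000 = 39.31 mol
n(R) = 718.8 / 24.0 = 29.95 mol
n(B) = 34.60 mol
n/ν for T = 39.31/4 = 9.828
n/ν for R = 29.95/4 = 7.488
n/ν for B = 34.60/4 = 8.650
Smallest n/ν is R → limiting reagent.
B consumed = (4/4) × 29.95 = 29.95 mol
B remaining = 34.60 − 29.95 = 4.650 mol
mass = 4.650 × 280.24 = 1303 g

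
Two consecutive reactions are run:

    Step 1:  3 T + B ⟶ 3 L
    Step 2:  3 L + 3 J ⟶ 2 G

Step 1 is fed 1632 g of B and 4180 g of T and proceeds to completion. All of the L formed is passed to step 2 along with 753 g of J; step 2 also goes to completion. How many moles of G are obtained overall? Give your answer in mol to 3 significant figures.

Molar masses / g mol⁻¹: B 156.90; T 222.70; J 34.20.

Step 1:
n(B) = 1632 / 156.90 = 10.40 mol
n(T) = 4180 / 222.70 = 18.77 mol
n/ν → B: 10.40, T: 6.257; T is limiting.
n(L) produced = (3/3) × 18.77 = 18.77 mol
Step 2:
n(L) available = 18.77 mol
n(J) = 753.0 / 34.20 = 22.02 mol
n/ν → L: 6.257, J: 7.340; L is limiting.
n(G) = (2/3) × 18.77 = 12.51 mol

12.5 mol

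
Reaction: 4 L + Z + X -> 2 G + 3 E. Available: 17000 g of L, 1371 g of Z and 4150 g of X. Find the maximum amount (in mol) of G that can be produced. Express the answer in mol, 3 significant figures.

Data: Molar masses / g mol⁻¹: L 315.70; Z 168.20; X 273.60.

n(L) = 17000 / 315.70 = 53.85 mol
n(Z) = 1371 / 168.20 = 8.151 mol
n(X) = 4150 / 273.60 = 15.17 mol
n/ν for L = 53.85/4 = 13.46
n/ν for Z = 8.151/1 = 8.151
n/ν for X = 15.17/1 = 15.17
Smallest n/ν is Z → limiting reagent.
n(G) = (2/1) × 8.151 = 16.30 mol

16.3 mol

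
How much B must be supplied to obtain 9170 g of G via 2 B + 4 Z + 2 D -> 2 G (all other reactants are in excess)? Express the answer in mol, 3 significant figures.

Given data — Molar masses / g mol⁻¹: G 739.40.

12.4 mol

n(G) = 9170 / 739.40 = 12.40 mol
n(B) = (2/2) × 12.40 = 12.40 mol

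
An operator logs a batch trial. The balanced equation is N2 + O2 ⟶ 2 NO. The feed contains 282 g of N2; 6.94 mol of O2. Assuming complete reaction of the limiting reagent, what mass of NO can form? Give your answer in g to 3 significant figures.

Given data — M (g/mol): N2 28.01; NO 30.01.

417 g

n(N2) = 282.0 / 28.01 = 10.07 mol
n(O2) = 6.940 mol
n/ν for N2 = 10.07/1 = 10.07
n/ν for O2 = 6.940/1 = 6.940
Smallest n/ν is O2 → limiting reagent.
n(NO) = (2/1) × 6.940 = 13.88 mol
mass = 13.88 × 30.01 = 416.5 g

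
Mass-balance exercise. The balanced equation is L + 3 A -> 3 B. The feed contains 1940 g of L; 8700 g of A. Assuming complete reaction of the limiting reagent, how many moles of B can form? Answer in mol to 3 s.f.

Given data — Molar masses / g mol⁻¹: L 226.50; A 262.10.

25.7 mol

n(L) = 1940 / 226.50 = 8.565 mol
n(A) = 8700 / 262.10 = 33.19 mol
n/ν for L = 8.565/1 = 8.565
n/ν for A = 33.19/3 = 11.06
Smallest n/ν is L → limiting reagent.
n(B) = (3/1) × 8.565 = 25.70 mol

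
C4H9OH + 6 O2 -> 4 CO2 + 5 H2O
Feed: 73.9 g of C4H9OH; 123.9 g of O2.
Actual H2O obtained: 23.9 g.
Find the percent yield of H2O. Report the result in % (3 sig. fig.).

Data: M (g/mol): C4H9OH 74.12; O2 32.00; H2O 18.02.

n(C4H9OH) = 73.90 / 74.12 = 0.9970 mol
n(O2) = 123.9 / 32.00 = 3.872 mol
n/ν for C4H9OH = 0.9970/1 = 0.9970
n/ν for O2 = 3.872/6 = 0.6453
Smallest n/ν is O2 → limiting reagent.
theoretical n(H2O) = (5/6) × 3.872 = 3.227 mol → 58.15 g
% yield = 23.9 / 58.15 × 100 = 41.10 %

41.1 %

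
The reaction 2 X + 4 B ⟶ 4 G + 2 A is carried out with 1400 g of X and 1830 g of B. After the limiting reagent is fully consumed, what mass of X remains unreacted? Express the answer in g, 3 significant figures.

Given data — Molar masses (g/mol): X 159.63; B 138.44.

n(X) = 1400 / 159.63 = 8.770 mol
n(B) = 1830 / 138.44 = 13.22 mol
n/ν for X = 8.770/2 = 4.385
n/ν for B = 13.22/4 = 3.305
Smallest n/ν is B → limiting reagent.
X consumed = (2/4) × 13.22 = 6.610 mol
X remaining = 8.770 − 6.610 = 2.160 mol
mass = 2.160 × 159.63 = 344.8 g

345 g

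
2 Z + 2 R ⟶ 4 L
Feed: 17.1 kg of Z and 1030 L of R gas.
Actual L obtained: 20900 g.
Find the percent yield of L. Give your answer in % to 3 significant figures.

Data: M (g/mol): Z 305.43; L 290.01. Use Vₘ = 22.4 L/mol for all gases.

n(Z) = 17.10×1000 / 305.43 = 55.99 mol
n(R) = 1030 / 22.4 = 45.98 mol
n/ν for Z = 55.99/2 = 28.00
n/ν for R = 45.98/2 = 22.99
Smallest n/ν is R → limiting reagent.
theoretical n(L) = (4/2) × 45.98 = 91.96 mol → 26670 g
% yield = 20900 / 26670 × 100 = 78.37 %

78.4 %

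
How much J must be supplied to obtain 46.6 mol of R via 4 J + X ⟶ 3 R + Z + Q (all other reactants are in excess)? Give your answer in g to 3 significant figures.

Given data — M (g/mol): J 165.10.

10300 g

n(R) = 46.60 mol
n(J) = (4/3) × 46.60 = 62.13 mol
mass = 62.13 × 165.10 = 10260 g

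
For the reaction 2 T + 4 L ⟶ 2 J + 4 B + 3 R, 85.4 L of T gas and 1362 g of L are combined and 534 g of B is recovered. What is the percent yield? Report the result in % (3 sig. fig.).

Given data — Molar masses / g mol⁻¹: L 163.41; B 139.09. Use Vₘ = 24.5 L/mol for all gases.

n(T) = 85.40 / 24.5 = 3.486 mol
n(L) = 1362 / 163.41 = 8.335 mol
n/ν for T = 3.486/2 = 1.743
n/ν for L = 8.335/4 = 2.084
Smallest n/ν is T → limiting reagent.
theoretical n(B) = (4/2) × 3.486 = 6.972 mol → 969.7 g
% yield = 534 / 969.7 × 100 = 55.07 %

55.1 %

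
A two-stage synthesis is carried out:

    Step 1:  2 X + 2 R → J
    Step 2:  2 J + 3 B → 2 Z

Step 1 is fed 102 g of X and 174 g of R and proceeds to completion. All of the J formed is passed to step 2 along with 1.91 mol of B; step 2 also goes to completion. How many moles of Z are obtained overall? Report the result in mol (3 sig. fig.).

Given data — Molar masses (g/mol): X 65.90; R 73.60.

Step 1:
n(X) = 102.0 / 65.90 = 1.548 mol
n(R) = 174.0 / 73.60 = 2.364 mol
n/ν → X: 0.7740, R: 1.182; X is limiting.
n(J) produced = (1/2) × 1.548 = 0.7740 mol
Step 2:
n(J) available = 0.7740 mol
n(B) = 1.910 mol
n/ν → J: 0.3870, B: 0.6367; J is limiting.
n(Z) = (2/2) × 0.7740 = 0.7740 mol

0.774 mol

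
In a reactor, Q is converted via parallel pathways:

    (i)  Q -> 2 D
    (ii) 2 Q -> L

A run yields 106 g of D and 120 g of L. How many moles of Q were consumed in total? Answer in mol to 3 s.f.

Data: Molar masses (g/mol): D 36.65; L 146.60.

3.08 mol

n(D) = 106 / 36.65 = 2.892 mol
n(L) = 120 / 146.60 = 0.8186 mol
n(Q) via (i) = (1/2)×2.892 = 1.446 mol
n(Q) via (ii) = (2/1)×0.8186 = 1.637 mol
total n(Q) = 1.446 + 1.637 = 3.083 mol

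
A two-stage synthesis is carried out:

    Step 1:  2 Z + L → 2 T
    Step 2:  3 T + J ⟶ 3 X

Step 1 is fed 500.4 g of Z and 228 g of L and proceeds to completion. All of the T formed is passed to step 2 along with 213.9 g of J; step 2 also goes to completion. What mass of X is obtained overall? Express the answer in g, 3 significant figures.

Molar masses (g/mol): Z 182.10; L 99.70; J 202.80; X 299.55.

Step 1:
n(Z) = 500.4 / 182.10 = 2.748 mol
n(L) = 228.0 / 99.70 = 2.287 mol
n/ν → Z: 1.374, L: 2.287; Z is limiting.
n(T) produced = (2/2) × 2.748 = 2.748 mol
Step 2:
n(T) available = 2.748 mol
n(J) = 213.9 / 202.80 = 1.055 mol
n/ν → T: 0.9160, J: 1.055; T is limiting.
n(X) = (3/3) × 2.748 = 2.748 mol
mass = 2.748 × 299.55 = 823.2 g

823 g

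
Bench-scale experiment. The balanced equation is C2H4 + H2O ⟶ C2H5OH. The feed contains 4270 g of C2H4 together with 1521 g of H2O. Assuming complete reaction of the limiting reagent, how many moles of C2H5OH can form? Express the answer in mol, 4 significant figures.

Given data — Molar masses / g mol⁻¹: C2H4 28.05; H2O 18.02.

n(C2H4) = 4270 / 28.05 = 152.2 mol
n(H2O) = 1521 / 18.02 = 84.41 mol
n/ν for C2H4 = 152.2/1 = 152.2
n/ν for H2O = 84.41/1 = 84.41
Smallest n/ν is H2O → limiting reagent.
n(C2H5OH) = (1/1) × 84.41 = 84.41 mol

84.41 mol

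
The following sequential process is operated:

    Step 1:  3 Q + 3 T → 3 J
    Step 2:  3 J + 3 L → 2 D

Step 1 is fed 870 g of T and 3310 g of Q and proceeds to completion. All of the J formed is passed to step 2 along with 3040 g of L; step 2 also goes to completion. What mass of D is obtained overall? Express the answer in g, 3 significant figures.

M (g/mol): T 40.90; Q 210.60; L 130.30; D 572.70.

Step 1:
n(T) = 870.0 / 40.90 = 21.27 mol
n(Q) = 3310 / 210.60 = 15.72 mol
n/ν for T = 21.27/3 = 7.090
n/ν for Q = 15.72/3 = 5.240
Smallest n/ν is Q → limiting reagent.
n(J) produced = (3/3) × 15.72 = 15.72 mol
Step 2:
n(J) available = 15.72 mol
n(L) = 3040 / 130.30 = 23.33 mol
n/ν for J = 15.72/3 = 5.240
n/ν for L = 23.33/3 = 7.777
Smallest n/ν is J → limiting reagent.
n(D) = (2/3) × 15.72 = 10.48 mol
mass = 10.48 × 572.70 = 6002 g

6000 g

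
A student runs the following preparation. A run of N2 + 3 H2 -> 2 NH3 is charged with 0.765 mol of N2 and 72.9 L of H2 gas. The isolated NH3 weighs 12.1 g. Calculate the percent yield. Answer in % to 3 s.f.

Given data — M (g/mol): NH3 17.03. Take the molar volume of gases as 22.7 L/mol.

n(N2) = 0.7650 mol
n(H2) = 72.90 / 22.7 = 3.211 mol
n/ν for N2 = 0.7650/1 = 0.7650
n/ν for H2 = 3.211/3 = 1.070
Smallest n/ν is N2 → limiting reagent.
theoretical n(NH3) = (2/1) × 0.7650 = 1.530 mol → 26.06 g
% yield = 12.1 / 26.06 × 100 = 46.43 %

46.4 %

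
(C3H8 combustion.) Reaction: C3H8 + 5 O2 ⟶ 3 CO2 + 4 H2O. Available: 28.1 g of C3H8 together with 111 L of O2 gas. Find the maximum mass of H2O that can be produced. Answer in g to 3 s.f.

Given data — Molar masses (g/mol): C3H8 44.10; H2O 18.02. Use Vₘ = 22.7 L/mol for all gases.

45.9 g

n(C3H8) = 28.10 / 44.10 = 0.6372 mol
n(O2) = 111.0 / 22.7 = 4.890 mol
n/ν → C3H8: 0.6372, O2: 0.9780; C3H8 is limiting.
n(H2O) = (4/1) × 0.6372 = 2.549 mol
mass = 2.549 × 18.02 = 45.93 g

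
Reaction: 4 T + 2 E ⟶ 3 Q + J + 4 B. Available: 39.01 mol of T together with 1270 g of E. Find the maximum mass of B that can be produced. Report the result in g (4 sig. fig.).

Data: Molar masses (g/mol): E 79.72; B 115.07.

n(T) = 39.01 mol
n(E) = 1270 / 79.72 = 15.93 mol
n/ν → T: 9.753, E: 7.965; E is limiting.
n(B) = (4/2) × 15.93 = 31.86 mol
mass = 31.86 × 115.07 = 3666 g

3666 g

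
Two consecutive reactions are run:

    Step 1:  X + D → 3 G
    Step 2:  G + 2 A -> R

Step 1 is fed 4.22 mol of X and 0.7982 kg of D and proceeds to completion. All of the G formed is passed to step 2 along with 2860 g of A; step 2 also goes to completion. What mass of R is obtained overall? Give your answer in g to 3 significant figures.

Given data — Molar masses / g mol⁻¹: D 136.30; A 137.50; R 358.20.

Step 1:
n(X) = 4.220 mol
n(D) = 0.7982×1000 / 136.30 = 5.856 mol
n/ν for X = 4.220/1 = 4.220
n/ν for D = 5.856/1 = 5.856
Smallest n/ν is X → limiting reagent.
n(G) produced = (3/1) × 4.220 = 12.66 mol
Step 2:
n(G) available = 12.66 mol
n(A) = 2860 / 137.50 = 20.80 mol
n/ν for G = 12.66/1 = 12.66
n/ν for A = 20.80/2 = 10.40
Smallest n/ν is A → limiting reagent.
n(R) = (1/2) × 20.80 = 10.40 mol
mass = 10.40 × 358.20 = 3725 g

3730 g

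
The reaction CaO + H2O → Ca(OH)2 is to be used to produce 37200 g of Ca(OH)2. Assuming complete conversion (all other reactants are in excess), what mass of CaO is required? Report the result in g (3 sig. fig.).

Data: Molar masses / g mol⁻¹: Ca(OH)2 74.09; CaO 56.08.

28200 g

n(Ca(OH)2) = 37200 / 74.09 = 502.1 mol
n(CaO) = (1/1) × 502.1 = 502.1 mol
mass = 502.1 × 56.08 = 28160 g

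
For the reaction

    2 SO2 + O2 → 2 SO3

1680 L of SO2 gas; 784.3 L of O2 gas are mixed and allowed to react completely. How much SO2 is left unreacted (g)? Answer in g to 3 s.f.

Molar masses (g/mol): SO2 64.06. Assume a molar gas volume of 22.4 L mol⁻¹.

n(SO2) = 1680 / 22.4 = 75.00 mol
n(O2) = 784.3 / 22.4 = 35.01 mol
n/ν for SO2 = 75.00/2 = 37.50
n/ν for O2 = 35.01/1 = 35.01
Smallest n/ν is O2 → limiting reagent.
SO2 consumed = (2/1) × 35.01 = 70.02 mol
SO2 remaining = 75.00 − 70.02 = 4.980 mol
mass = 4.980 × 64.06 = 319.0 g

319 g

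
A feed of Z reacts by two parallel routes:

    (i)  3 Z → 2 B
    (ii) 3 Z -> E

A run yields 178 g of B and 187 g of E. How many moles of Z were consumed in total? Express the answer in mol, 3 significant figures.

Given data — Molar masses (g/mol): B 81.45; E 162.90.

6.72 mol

n(B) = 178 / 81.45 = 2.185 mol
n(E) = 187 / 162.90 = 1.148 mol
n(Z) via (i) = (3/2)×2.185 = 3.278 mol
n(Z) via (ii) = (3/1)×1.148 = 3.444 mol
total n(Z) = 3.278 + 3.444 = 6.722 mol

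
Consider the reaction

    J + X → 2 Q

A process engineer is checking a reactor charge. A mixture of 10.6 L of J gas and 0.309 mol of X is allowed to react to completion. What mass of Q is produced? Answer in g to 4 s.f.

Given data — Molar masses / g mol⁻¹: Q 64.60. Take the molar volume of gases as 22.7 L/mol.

n(J) = 10.60 / 22.7 = 0.4670 mol
n(X) = 0.3090 mol
n/ν → J: 0.4670, X: 0.3090; X is limiting.
n(Q) = (2/1) × 0.3090 = 0.6180 mol
mass = 0.6180 × 64.60 = 39.92 g

39.92 g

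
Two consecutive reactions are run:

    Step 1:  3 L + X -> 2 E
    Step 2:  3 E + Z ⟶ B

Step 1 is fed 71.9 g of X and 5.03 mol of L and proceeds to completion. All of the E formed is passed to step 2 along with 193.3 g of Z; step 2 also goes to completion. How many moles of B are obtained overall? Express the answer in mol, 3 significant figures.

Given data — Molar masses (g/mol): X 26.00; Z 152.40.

Step 1:
n(X) = 71.90 / 26.00 = 2.765 mol
n(L) = 5.030 mol
n/ν for X = 2.765/1 = 2.765
n/ν for L = 5.030/3 = 1.677
Smallest n/ν is L → limiting reagent.
n(E) produced = (2/3) × 5.030 = 3.353 mol
Step 2:
n(E) available = 3.353 mol
n(Z) = 193.3 / 152.40 = 1.268 mol
n/ν for E = 3.353/3 = 1.118
n/ν for Z = 1.268/1 = 1.268
Smallest n/ν is E → limiting reagent.
n(B) = (1/3) × 3.353 = 1.118 mol

1.12 mol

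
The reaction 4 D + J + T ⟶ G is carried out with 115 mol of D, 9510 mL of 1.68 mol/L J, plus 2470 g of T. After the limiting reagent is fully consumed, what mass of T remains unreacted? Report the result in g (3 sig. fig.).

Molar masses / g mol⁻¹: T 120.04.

n(D) = 115.0 mol
n(J) = 1.68 × 9510/1000 = 15.98 mol
n(T) = 2470 / 120.04 = 20.58 mol
n/ν for D = 115.0/4 = 28.75
n/ν for J = 15.98/1 = 15.98
n/ν for T = 20.58/1 = 20.58
Smallest n/ν is J → limiting reagent.
T consumed = (1/1) × 15.98 = 15.98 mol
T remaining = 20.58 − 15.98 = 4.600 mol
mass = 4.600 × 120.04 = 552.2 g

552 g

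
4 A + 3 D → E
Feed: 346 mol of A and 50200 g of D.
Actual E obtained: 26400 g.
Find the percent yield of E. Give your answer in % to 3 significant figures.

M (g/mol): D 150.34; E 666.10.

n(A) = 346.0 mol
n(D) = 50200 / 150.34 = 333.9 mol
n/ν for A = 346.0/4 = 86.50
n/ν for D = 333.9/3 = 111.3
Smallest n/ν is A → limiting reagent.
theoretical n(E) = (1/4) × 346.0 = 86.50 mol → 57620 g
% yield = 26400 / 57620 × 100 = 45.82 %

45.8 %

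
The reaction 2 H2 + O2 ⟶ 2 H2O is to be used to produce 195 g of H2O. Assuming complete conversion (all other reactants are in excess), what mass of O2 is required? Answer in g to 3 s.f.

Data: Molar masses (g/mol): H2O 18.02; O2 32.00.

173 g

n(H2O) = 195 / 18.02 = 10.82 mol
n(O2) = (1/2) × 10.82 = 5.410 mol
mass = 5.410 × 32.00 = 173.1 g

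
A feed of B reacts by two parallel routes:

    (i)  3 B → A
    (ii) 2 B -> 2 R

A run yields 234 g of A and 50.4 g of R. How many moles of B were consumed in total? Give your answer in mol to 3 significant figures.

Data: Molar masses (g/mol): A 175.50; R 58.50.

n(A) = 234 / 175.50 = 1.333 mol
n(R) = 50.4 / 58.50 = 0.8615 mol
n(B) via (i) = (3/1)×1.333 = 3.999 mol
n(B) via (ii) = (2/2)×0.8615 = 0.8615 mol
total n(B) = 3.999 + 0.8615 = 4.861 mol

4.86 mol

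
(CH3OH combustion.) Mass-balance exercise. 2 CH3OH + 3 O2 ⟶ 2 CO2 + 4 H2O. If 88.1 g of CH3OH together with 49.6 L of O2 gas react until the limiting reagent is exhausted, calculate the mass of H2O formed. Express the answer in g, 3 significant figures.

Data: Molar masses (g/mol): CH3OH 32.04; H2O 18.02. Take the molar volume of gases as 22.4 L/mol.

53.2 g

n(CH3OH) = 88.10 / 32.04 = 2.750 mol
n(O2) = 49.60 / 22.4 = 2.214 mol
n/ν → CH3OH: 1.375, O2: 0.7380; O2 is limiting.
n(H2O) = (4/3) × 2.214 = 2.952 mol
mass = 2.952 × 18.02 = 53.20 g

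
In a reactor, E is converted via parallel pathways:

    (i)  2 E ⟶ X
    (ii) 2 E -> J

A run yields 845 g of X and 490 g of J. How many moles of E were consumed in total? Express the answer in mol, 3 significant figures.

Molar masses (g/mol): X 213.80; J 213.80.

n(X) = 845 / 213.80 = 3.952 mol
n(J) = 490 / 213.80 = 2.292 mol
n(E) via (i) = (2/1)×3.952 = 7.904 mol
n(E) via (ii) = (2/1)×2.292 = 4.584 mol
total n(E) = 7.904 + 4.584 = 12.49 mol

12.5 mol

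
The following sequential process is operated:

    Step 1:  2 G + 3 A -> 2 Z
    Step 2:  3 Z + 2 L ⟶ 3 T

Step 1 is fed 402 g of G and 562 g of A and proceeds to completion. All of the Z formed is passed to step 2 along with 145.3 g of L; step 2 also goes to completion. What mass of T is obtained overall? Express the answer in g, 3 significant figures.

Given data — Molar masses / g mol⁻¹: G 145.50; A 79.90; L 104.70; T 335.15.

Step 1:
n(G) = 402.0 / 145.50 = 2.763 mol
n(A) = 562.0 / 79.90 = 7.034 mol
n/ν → G: 1.382, A: 2.345; G is limiting.
n(Z) produced = (2/2) × 2.763 = 2.763 mol
Step 2:
n(Z) available = 2.763 mol
n(L) = 145.3 / 104.70 = 1.388 mol
n/ν → Z: 0.9210, L: 0.6940; L is limiting.
n(T) = (3/2) × 1.388 = 2.082 mol
mass = 2.082 × 335.15 = 697.8 g

698 g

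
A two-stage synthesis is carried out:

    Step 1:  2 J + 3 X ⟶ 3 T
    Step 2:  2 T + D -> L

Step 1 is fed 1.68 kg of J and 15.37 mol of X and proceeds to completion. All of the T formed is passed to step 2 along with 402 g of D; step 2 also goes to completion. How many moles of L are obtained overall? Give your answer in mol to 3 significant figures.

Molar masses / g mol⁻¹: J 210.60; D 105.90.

Step 1:
n(J) = 1.680×1000 / 210.60 = 7.977 mol
n(X) = 15.37 mol
n/ν for J = 7.977/2 = 3.989
n/ν for X = 15.37/3 = 5.123
Smallest n/ν is J → limiting reagent.
n(T) produced = (3/2) × 7.977 = 11.97 mol
Step 2:
n(T) available = 11.97 mol
n(D) = 402.0 / 105.90 = 3.796 mol
n/ν for T = 11.97/2 = 5.985
n/ν for D = 3.796/1 = 3.796
Smallest n/ν is D → limiting reagent.
n(L) = (1/1) × 3.796 = 3.796 mol

3.80 mol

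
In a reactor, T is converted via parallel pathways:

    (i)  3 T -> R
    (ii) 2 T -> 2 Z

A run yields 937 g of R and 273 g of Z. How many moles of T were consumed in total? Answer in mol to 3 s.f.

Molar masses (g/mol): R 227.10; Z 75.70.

n(R) = 937 / 227.10 = 4.126 mol
n(Z) = 273 / 75.70 = 3.606 mol
n(T) via (i) = (3/1)×4.126 = 12.38 mol
n(T) via (ii) = (2/2)×3.606 = 3.606 mol
total n(T) = 12.38 + 3.606 = 15.99 mol

16.0 mol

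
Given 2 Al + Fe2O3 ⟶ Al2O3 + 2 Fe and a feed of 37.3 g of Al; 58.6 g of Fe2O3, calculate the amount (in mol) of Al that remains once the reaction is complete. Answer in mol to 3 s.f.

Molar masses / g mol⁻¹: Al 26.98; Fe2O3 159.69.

0.649 mol

n(Al) = 37.30 / 26.98 = 1.383 mol
n(Fe2O3) = 58.60 / 159.69 = 0.3670 mol
n/ν → Al: 0.6915, Fe2O3: 0.3670; Fe2O3 is limiting.
Al consumed = (2/1) × 0.3670 = 0.7340 mol
Al remaining = 1.383 − 0.7340 = 0.6490 mol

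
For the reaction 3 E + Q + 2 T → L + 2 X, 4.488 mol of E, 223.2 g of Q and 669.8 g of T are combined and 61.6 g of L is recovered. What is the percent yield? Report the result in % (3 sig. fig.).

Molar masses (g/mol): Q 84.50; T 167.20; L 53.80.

76.5 %

n(E) = 4.488 mol
n(Q) = 223.2 / 84.50 = 2.641 mol
n(T) = 669.8 / 167.20 = 4.006 mol
n/ν for E = 4.488/3 = 1.496
n/ν for Q = 2.641/1 = 2.641
n/ν for T = 4.006/2 = 2.003
Smallest n/ν is E → limiting reagent.
theoretical n(L) = (1/3) × 4.488 = 1.496 mol → 80.48 g
% yield = 61.6 / 80.48 × 100 = 76.54 %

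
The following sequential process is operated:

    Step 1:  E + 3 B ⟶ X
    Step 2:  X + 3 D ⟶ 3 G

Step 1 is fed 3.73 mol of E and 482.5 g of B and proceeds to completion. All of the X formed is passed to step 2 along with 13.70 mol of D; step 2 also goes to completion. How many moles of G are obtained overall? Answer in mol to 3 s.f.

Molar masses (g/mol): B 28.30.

11.2 mol

Step 1:
n(E) = 3.730 mol
n(B) = 482.5 / 28.30 = 17.05 mol
n/ν for E = 3.730/1 = 3.730
n/ν for B = 17.05/3 = 5.683
Smallest n/ν is E → limiting reagent.
n(X) produced = (1/1) × 3.730 = 3.730 mol
Step 2:
n(X) available = 3.730 mol
n(D) = 13.70 mol
n/ν for X = 3.730/1 = 3.730
n/ν for D = 13.70/3 = 4.567
Smallest n/ν is X → limiting reagent.
n(G) = (3/1) × 3.730 = 11.19 mol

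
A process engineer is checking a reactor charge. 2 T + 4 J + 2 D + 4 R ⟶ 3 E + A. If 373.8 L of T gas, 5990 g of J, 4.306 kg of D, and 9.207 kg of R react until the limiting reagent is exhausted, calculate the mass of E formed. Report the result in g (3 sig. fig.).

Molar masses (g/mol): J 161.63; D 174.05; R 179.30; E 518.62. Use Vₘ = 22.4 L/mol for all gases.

n(T) = 373.8 / 22.4 = 16.69 mol
n(J) = 5990 / 161.63 = 37.06 mol
n(D) = 4.306×1000 / 174.05 = 24.74 mol
n(R) = 9.207×1000 / 179.30 = 51.35 mol
n/ν for T = 16.69/2 = 8.345
n/ν for J = 37.06/4 = 9.265
n/ν for D = 24.74/2 = 12.37
n/ν for R = 51.35/4 = 12.84
Smallest n/ν is T → limiting reagent.
n(E) = (3/2) × 16.69 = 25.04 mol
mass = 25.04 × 518.62 = 12990 g

13000 g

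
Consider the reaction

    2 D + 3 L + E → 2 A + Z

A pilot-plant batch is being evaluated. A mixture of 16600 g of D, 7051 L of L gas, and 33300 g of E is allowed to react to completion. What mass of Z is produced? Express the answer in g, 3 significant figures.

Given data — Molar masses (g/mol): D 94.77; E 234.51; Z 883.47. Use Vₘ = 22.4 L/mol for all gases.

n(D) = 16600 / 94.77 = 175.2 mol
n(L) = 7051 / 22.4 = 314.8 mol
n(E) = 33300 / 234.51 = 142.0 mol
n/ν for D = 175.2/2 = 87.60
n/ν for L = 314.8/3 = 104.9
n/ν for E = 142.0/1 = 142.0
Smallest n/ν is D → limiting reagent.
n(Z) = (1/2) × 175.2 = 87.60 mol
mass = 87.60 × 883.47 = 77390 g

77400 g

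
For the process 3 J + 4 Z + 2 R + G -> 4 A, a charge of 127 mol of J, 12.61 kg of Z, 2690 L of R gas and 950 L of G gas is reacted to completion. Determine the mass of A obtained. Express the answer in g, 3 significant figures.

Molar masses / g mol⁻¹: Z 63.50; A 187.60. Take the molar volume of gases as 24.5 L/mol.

29100 g

n(J) = 127.0 mol
n(Z) = 12.61×1000 / 63.50 = 198.6 mol
n(R) = 2690 / 24.5 = 109.8 mol
n(G) = 950.0 / 24.5 = 38.78 mol
n/ν for J = 127.0/3 = 42.33
n/ν for Z = 198.6/4 = 49.65
n/ν for R = 109.8/2 = 54.90
n/ν for G = 38.78/1 = 38.78
Smallest n/ν is G → limiting reagent.
n(A) = (4/1) × 38.78 = 155.1 mol
mass = 155.1 × 187.60 = 29100 g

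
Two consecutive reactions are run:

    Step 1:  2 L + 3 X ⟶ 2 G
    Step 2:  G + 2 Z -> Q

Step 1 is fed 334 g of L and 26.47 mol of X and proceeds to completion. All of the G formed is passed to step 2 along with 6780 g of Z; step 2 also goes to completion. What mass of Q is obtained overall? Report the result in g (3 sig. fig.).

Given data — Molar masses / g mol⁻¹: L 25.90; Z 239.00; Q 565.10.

7290 g

Step 1:
n(L) = 334.0 / 25.90 = 12.90 mol
n(X) = 26.47 mol
n/ν for L = 12.90/2 = 6.450
n/ν for X = 26.47/3 = 8.823
Smallest n/ν is L → limiting reagent.
n(G) produced = (2/2) × 12.90 = 12.90 mol
Step 2:
n(G) available = 12.90 mol
n(Z) = 6780 / 239.00 = 28.37 mol
n/ν for G = 12.90/1 = 12.90
n/ν for Z = 28.37/2 = 14.19
Smallest n/ν is G → limiting reagent.
n(Q) = (1/1) × 12.90 = 12.90 mol
mass = 12.90 × 565.10 = 7290 g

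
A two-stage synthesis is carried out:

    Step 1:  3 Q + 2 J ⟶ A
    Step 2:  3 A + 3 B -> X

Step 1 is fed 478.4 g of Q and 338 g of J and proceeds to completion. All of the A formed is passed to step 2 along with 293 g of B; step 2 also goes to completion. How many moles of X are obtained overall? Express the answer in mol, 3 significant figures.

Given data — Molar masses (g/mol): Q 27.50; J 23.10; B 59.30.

1.65 mol

Step 1:
n(Q) = 478.4 / 27.50 = 17.40 mol
n(J) = 338.0 / 23.10 = 14.63 mol
n/ν → Q: 5.800, J: 7.315; Q is limiting.
n(A) produced = (1/3) × 17.40 = 5.800 mol
Step 2:
n(A) available = 5.800 mol
n(B) = 293.0 / 59.30 = 4.941 mol
n/ν → A: 1.933, B: 1.647; B is limiting.
n(X) = (1/3) × 4.941 = 1.647 mol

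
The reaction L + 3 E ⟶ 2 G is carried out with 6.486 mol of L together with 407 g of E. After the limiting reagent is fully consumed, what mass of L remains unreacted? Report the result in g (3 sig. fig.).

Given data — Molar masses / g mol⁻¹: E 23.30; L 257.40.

171 g

n(L) = 6.486 mol
n(E) = 407.0 / 23.30 = 17.47 mol
n/ν → L: 6.486, E: 5.823; E is limiting.
L consumed = (1/3) × 17.47 = 5.823 mol
L remaining = 6.486 − 5.823 = 0.6630 mol
mass = 0.6630 × 257.40 = 170.7 g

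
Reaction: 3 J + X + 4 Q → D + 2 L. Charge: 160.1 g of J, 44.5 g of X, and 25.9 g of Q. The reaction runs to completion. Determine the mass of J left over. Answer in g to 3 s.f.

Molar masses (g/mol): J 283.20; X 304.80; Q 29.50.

36.1 g

n(J) = 160.1 / 283.20 = 0.5653 mol
n(X) = 44.50 / 304.80 = 0.1460 mol
n(Q) = 25.90 / 29.50 = 0.8780 mol
n/ν → J: 0.1884, X: 0.1460, Q: 0.2195; X is limiting.
J consumed = (3/1) × 0.1460 = 0.4380 mol
J remaining = 0.5653 − 0.4380 = 0.1273 mol
mass = 0.1273 × 283.20 = 36.05 g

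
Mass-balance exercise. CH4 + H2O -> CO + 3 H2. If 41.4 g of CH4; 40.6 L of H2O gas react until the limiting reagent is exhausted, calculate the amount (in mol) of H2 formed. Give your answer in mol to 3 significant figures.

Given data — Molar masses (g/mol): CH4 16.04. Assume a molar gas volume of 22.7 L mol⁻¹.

5.37 mol

n(CH4) = 41.40 / 16.04 = 2.581 mol
n(H2O) = 40.60 / 22.7 = 1.789 mol
n/ν for CH4 = 2.581/1 = 2.581
n/ν for H2O = 1.789/1 = 1.789
Smallest n/ν is H2O → limiting reagent.
n(H2) = (3/1) × 1.789 = 5.367 mol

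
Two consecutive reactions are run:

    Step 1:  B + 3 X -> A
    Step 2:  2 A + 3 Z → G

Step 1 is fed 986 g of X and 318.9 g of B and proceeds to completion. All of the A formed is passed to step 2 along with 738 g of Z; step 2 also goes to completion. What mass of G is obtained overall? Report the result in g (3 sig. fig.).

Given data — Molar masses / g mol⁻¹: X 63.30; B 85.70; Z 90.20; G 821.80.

1530 g

Step 1:
n(X) = 986.0 / 63.30 = 15.58 mol
n(B) = 318.9 / 85.70 = 3.721 mol
n/ν → X: 5.193, B: 3.721; B is limiting.
n(A) produced = (1/1) × 3.721 = 3.721 mol
Step 2:
n(A) available = 3.721 mol
n(Z) = 738.0 / 90.20 = 8.182 mol
n/ν → A: 1.861, Z: 2.727; A is limiting.
n(G) = (1/2) × 3.721 = 1.861 mol
mass = 1.861 × 821.80 = 1529 g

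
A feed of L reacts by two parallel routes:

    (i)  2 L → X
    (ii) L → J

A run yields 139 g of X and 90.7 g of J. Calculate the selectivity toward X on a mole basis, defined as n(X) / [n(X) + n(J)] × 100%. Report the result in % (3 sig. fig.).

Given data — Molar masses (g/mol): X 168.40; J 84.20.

n(X) = 139 / 168.40 = 0.8254 mol
n(J) = 90.7 / 84.20 = 1.077 mol
selectivity = 0.8254/(0.8254+1.077) × 100 = 43.39 %

43.4 %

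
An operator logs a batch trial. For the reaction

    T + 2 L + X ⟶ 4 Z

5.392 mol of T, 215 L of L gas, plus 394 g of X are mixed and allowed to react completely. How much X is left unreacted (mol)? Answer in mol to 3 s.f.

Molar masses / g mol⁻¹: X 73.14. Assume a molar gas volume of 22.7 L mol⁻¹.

0.651 mol

n(T) = 5.392 mol
n(L) = 215.0 / 22.7 = 9.471 mol
n(X) = 394.0 / 73.14 = 5.387 mol
n/ν for T = 5.392/1 = 5.392
n/ν for L = 9.471/2 = 4.736
n/ν for X = 5.387/1 = 5.387
Smallest n/ν is L → limiting reagent.
X consumed = (1/2) × 9.471 = 4.736 mol
X remaining = 5.387 − 4.736 = 0.6510 mol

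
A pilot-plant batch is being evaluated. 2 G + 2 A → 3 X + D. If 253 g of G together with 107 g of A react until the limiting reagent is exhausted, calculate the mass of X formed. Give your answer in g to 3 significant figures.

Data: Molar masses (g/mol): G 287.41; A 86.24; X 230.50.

304 g

n(G) = 253.0 / 287.41 = 0.8803 mol
n(A) = 107.0 / 86.24 = 1.241 mol
n/ν for G = 0.8803/2 = 0.4402
n/ν for A = 1.241/2 = 0.6205
Smallest n/ν is G → limiting reagent.
n(X) = (3/2) × 0.8803 = 1.320 mol
mass = 1.320 × 230.50 = 304.3 g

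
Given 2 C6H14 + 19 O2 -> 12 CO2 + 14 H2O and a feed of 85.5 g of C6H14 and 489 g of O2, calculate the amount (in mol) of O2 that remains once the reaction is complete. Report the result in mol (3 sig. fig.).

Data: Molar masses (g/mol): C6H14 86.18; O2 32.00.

5.86 mol

n(C6H14) = 85.50 / 86.18 = 0.9921 mol
n(O2) = 489.0 / 32.00 = 15.28 mol
n/ν for C6H14 = 0.9921/2 = 0.4961
n/ν for O2 = 15.28/19 = 0.8042
Smallest n/ν is C6H14 → limiting reagent.
O2 consumed = (19/2) × 0.9921 = 9.425 mol
O2 remaining = 15.28 − 9.425 = 5.855 mol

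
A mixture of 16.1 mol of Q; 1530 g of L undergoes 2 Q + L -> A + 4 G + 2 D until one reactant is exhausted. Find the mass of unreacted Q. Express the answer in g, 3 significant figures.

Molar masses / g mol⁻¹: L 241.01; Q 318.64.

1080 g

n(Q) = 16.10 mol
n(L) = 1530 / 241.01 = 6.348 mol
n/ν → Q: 8.050, L: 6.348; L is limiting.
Q consumed = (2/1) × 6.348 = 12.70 mol
Q remaining = 16.10 − 12.70 = 3.400 mol
mass = 3.400 × 318.64 = 1083 g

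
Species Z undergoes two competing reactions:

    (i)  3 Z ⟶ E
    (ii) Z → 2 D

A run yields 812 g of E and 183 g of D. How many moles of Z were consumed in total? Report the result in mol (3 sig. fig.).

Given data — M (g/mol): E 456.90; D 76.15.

6.53 mol

n(E) = 812 / 456.90 = 1.777 mol
n(D) = 183 / 76.15 = 2.403 mol
n(Z) via (i) = (3/1)×1.777 = 5.331 mol
n(Z) via (ii) = (1/2)×2.403 = 1.202 mol
total n(Z) = 5.331 + 1.202 = 6.533 mol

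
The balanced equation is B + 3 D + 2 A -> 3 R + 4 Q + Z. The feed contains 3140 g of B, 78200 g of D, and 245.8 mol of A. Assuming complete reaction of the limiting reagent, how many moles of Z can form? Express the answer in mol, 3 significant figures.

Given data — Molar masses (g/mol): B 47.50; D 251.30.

n(B) = 3140 / 47.50 = 66.11 mol
n(D) = 78200 / 251.30 = 311.2 mol
n(A) = 245.8 mol
n/ν for B = 66.11/1 = 66.11
n/ν for D = 311.2/3 = 103.7
n/ν for A = 245.8/2 = 122.9
Smallest n/ν is B → limiting reagent.
n(Z) = (1/1) × 66.11 = 66.11 mol

66.1 mol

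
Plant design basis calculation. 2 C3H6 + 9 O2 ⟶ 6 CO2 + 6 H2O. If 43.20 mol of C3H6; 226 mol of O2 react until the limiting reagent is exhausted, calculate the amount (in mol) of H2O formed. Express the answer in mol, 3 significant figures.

130 mol

n(C3H6) = 43.20 mol
n(O2) = 226.0 mol
n/ν for C3H6 = 43.20/2 = 21.60
n/ν for O2 = 226.0/9 = 25.11
Smallest n/ν is C3H6 → limiting reagent.
n(H2O) = (6/2) × 43.20 = 129.6 mol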